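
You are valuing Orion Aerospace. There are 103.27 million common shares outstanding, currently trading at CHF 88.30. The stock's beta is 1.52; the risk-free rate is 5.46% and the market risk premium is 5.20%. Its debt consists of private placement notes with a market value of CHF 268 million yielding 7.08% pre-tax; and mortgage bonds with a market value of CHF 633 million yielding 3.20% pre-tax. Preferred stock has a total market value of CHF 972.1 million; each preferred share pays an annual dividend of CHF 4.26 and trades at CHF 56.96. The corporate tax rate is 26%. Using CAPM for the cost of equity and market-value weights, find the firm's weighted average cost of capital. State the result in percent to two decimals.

12.01%

Cost of equity via CAPM: Re = 5.46% + 1.52 × 5.2% = 13.3640%.
Cost of preferred: Rp = 4.26 / 56.96 = 7.4789%.
Market value of equity E = 88.3 × 103.27m = 9118.741m.
Total capital V = 9118.741 + 972.1 + 268 + 633 = 10991.841.
Equity: weight = 9118.741/10991.841 = 0.8296; cost = 13.364%.
Preferred: weight = 972.1/10991.841 = 0.0884; cost = 7.4789%.
Private placement notes: weight = 268/10991.841 = 0.0244; after-tax cost = 7.08% × (1 − 26%) = 5.2392%.
Mortgage bonds: weight = 633/10991.841 = 0.0576; after-tax cost = 3.2% × (1 − 26%) = 2.3680%.
WACC = 0.8296 × 13.3640% + 0.0884 × 7.4789% + 0.0244 × 5.2392% + 0.0576 × 2.3680% = 12.0122%.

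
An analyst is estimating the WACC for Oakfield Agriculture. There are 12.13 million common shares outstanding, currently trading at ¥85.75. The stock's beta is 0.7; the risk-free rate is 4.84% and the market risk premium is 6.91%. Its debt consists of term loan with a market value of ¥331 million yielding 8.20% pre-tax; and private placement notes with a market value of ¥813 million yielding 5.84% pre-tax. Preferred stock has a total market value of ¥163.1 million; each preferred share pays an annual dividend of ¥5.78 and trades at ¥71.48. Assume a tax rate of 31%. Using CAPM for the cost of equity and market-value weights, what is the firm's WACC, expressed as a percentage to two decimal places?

Cost of equity via CAPM: Re = 4.84% + 0.7 × 6.91% = 9.6770%.
Cost of preferred: Rp = 5.78 / 71.48 = 8.0862%.
Market value of equity E = 85.75 × 12.13m = 1040.1475m.
Total capital V = 1040.1475 + 163.1 + 331 + 813 = 2347.2475.
Equity: weight = 1040.1475/2347.2475 = 0.4431; cost = 9.677%.
Preferred: weight = 163.1/2347.2475 = 0.0695; cost = 8.0862%.
Term loan: weight = 331/2347.2475 = 0.1410; after-tax cost = 8.2% × (1 − 31%) = 5.6580%.
Private placement notes: weight = 813/2347.2475 = 0.3464; after-tax cost = 5.84% × (1 − 31%) = 4.0296%.
WACC = 0.4431 × 9.6770% + 0.0695 × 8.0862% + 0.1410 × 5.6580% + 0.3464 × 4.0296% = 7.0437%.

7.04%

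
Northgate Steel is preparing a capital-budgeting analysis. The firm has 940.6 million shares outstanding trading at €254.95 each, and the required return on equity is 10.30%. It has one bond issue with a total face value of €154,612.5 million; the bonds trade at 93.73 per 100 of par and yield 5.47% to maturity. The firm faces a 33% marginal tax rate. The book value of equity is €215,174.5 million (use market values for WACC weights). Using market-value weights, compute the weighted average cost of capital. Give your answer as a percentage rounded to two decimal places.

Market value of equity E = 254.95 × 940.6m = 239805.97m. Market value of debt D = 154612.5m × 93.73/100 = 144918.29625m.
Total capital V = 239805.97 + 144918.29625 = 384724.26625.
Equity: weight = 239805.97/384724.26625 = 0.6233; cost = 10.3%.
Bonds outstanding: weight = 144918.29625/384724.26625 = 0.3767; after-tax cost = 5.47% × (1 − 33%) = 3.6649%.
WACC = 0.6233 × 10.3000% + 0.3767 × 3.6649% = 7.8007%.

7.80%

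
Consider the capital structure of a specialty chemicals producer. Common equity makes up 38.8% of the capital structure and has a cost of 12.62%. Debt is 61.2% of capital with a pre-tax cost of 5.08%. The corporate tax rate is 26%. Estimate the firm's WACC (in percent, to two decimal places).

7.20%

After-tax cost of debt = 5.08% × (1 − 26%) = 3.7592%.
WACC = 0.388 × 12.6200% + 0.612 × 3.7592% = 7.1972%.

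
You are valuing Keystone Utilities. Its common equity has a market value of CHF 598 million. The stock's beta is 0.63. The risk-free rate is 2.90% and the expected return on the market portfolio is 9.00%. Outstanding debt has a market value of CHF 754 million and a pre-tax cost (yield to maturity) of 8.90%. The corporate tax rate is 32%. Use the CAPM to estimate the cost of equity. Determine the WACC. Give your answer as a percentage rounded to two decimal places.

Market risk premium = 9.0% − 2.9% = 6.1%.
Cost of equity via CAPM: Re = 2.9% + 0.63 × 6.1% = 6.7430%.
Total capital V = 598 + 754 = 1352.
Equity: weight = 598/1352 = 0.4423; cost = 6.743%.
Debt: weight = 754/1352 = 0.5577; after-tax cost = 8.9% × (1 − 32%) = 6.0520%.
WACC = 0.4423 × 6.7430% + 0.5577 × 6.0520% = 6.3576%.

6.36%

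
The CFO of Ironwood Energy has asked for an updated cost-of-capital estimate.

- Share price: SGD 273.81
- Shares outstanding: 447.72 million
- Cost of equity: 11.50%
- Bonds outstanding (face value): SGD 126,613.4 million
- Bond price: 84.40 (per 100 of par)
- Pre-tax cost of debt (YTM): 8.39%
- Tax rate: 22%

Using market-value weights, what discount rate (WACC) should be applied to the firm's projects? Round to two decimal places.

9.19%

Market value of equity E = 273.81 × 447.72m = 122590.2132m. Market value of debt D = 126613.4m × 84.4/100 = 106861.7096m.
Total capital V = 122590.2132 + 106861.7096 = 229451.9228.
Equity: weight = 122590.2132/229451.9228 = 0.5343; cost = 11.5%.
Bonds outstanding: weight = 106861.7096/229451.9228 = 0.4657; after-tax cost = 8.39% × (1 − 22%) = 6.5442%.
WACC = 0.5343 × 11.5000% + 0.4657 × 6.5442% = 9.1920%.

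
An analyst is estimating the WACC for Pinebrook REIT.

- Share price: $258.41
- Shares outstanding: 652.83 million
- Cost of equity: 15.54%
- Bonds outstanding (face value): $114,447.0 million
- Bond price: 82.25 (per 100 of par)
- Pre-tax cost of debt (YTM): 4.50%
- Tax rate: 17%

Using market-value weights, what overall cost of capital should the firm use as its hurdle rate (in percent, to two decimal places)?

Market value of equity E = 258.41 × 652.83m = 168697.8003m. Market value of debt D = 114447m × 82.25/100 = 94132.6575m.
Total capital V = 168697.8003 + 94132.6575 = 262830.4578.
Equity: weight = 168697.8003/262830.4578 = 0.6419; cost = 15.54%.
Bonds outstanding: weight = 94132.6575/262830.4578 = 0.3581; after-tax cost = 4.5% × (1 − 17%) = 3.7350%.
WACC = 0.6419 × 15.5400% + 0.3581 × 3.7350% = 11.3120%.

11.31%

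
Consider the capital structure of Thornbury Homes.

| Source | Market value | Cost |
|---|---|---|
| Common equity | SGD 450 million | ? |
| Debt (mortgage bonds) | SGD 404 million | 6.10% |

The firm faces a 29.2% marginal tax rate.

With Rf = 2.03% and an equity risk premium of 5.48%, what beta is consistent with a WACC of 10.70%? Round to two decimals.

Total capital V = 450 + 404 = 854.
Equity weight = 450/854 = 0.5269.
Mortgage bonds weight = 404/854 = 0.4731.
Debt contribution = 0.4731 × 6.1% × (1 − 29.2%) = 2.0431%.
Required equity contribution = 10.7% − 2.0431% = 8.6569%  ⇒  Re = 16.4289%.
CAPM: 16.4289% = 2.03% + β × 5.48%  ⇒  β = 2.6275.

2.63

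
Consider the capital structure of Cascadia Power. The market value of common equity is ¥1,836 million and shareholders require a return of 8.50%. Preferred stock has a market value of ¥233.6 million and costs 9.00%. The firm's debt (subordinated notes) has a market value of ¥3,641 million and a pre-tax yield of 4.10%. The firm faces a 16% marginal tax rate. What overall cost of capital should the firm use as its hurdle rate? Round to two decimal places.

Total capital V = 1836 + 233.6 + 3641 = 5710.6.
Equity: weight = 1836/5710.6 = 0.3215; cost = 8.5%.
Preferred: weight = 233.6/5710.6 = 0.0409; cost = 9%.
Subordinated notes: weight = 3641/5710.6 = 0.6376; after-tax cost = 4.1% × (1 − 16%) = 3.4440%.
WACC = 0.3215 × 8.5000% + 0.0409 × 9.0000% + 0.6376 × 3.4440% = 5.2968%.

5.30%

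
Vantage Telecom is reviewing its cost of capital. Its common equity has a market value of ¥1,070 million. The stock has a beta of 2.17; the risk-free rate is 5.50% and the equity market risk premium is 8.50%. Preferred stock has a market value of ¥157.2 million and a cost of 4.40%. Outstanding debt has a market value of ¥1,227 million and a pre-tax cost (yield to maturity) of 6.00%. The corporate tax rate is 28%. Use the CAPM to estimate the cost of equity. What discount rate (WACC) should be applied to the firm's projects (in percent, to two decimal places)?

12.88%

Cost of equity via CAPM: Re = 5.5% + 2.17 × 8.5% = 23.9450%.
Total capital V = 1070 + 157.2 + 1227 = 2454.2.
Equity: weight = 1070/2454.2 = 0.4360; cost = 23.945%.
Preferred: weight = 157.2/2454.2 = 0.0641; cost = 4.4%.
Debt: weight = 1227/2454.2 = 0.5000; after-tax cost = 6% × (1 − 28%) = 4.3200%.
WACC = 0.4360 × 23.9450% + 0.0641 × 4.4000% + 0.5000 × 4.3200% = 12.8814%.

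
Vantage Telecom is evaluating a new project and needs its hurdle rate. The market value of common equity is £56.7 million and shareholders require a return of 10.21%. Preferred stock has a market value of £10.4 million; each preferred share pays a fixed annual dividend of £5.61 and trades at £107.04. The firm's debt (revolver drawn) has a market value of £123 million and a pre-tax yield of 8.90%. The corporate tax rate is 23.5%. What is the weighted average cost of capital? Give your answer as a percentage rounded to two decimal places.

Cost of preferred: Rp = 5.61 / 107.04 = 5.2410%.
Total capital V = 56.7 + 10.4 + 123 = 190.1.
Equity: weight = 56.7/190.1 = 0.2983; cost = 10.21%.
Preferred: weight = 10.4/190.1 = 0.0547; cost = 5.241%.
Revolver drawn: weight = 123/190.1 = 0.6470; after-tax cost = 8.9% × (1 − 23.5%) = 6.8085%.
WACC = 0.2983 × 10.2100% + 0.0547 × 5.2410% + 0.6470 × 6.8085% = 7.7373%.

7.74%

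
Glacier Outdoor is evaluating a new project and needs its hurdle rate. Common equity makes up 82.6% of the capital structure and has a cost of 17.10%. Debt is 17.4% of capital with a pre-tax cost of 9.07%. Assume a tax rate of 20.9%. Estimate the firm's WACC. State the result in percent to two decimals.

15.37%

After-tax cost of debt = 9.07% × (1 − 20.9%) = 7.1744%.
WACC = 0.826 × 17.1000% + 0.174 × 7.1744% = 15.3729%.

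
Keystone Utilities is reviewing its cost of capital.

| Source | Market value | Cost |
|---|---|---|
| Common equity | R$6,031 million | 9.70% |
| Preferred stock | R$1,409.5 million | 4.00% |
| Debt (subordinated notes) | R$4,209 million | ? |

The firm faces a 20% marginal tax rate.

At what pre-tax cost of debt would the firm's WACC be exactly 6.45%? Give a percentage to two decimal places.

Total capital V = 6031 + 1409.5 + 4209 = 11649.5.
Equity weight = 6031/11649.5 = 0.5177.
Preferred weight = 1409.5/11649.5 = 0.1210.
Subordinated notes weight = 4209/11649.5 = 0.3613.
Equity contribution = 0.5177 × 9.7% = 5.0217%.
Preferred contribution = 0.1210 × 4% = 0.4840%.
Remaining for debt = 6.45% − 5.5057% = 0.9443%.
Rd × (1 − 20%) × 0.3613 = 0.9443%  ⇒  Rd = 3.2670%.

3.27%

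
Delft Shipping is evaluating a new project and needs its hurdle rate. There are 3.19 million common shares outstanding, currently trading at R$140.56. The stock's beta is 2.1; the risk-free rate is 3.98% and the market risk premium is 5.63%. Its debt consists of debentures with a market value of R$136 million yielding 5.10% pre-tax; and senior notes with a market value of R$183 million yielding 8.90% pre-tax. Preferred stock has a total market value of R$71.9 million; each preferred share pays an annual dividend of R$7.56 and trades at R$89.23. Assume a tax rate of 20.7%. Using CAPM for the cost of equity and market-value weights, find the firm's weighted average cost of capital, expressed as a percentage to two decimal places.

Cost of equity via CAPM: Re = 3.98% + 2.1 × 5.63% = 15.8030%.
Cost of preferred: Rp = 7.56 / 89.23 = 8.4725%.
Market value of equity E = 140.56 × 3.19m = 448.3864m.
Total capital V = 448.3864 + 71.9 + 136 + 183 = 839.2864.
Equity: weight = 448.3864/839.2864 = 0.5342; cost = 15.803%.
Preferred: weight = 71.9/839.2864 = 0.0857; cost = 8.4725%.
Debentures: weight = 136/839.2864 = 0.1620; after-tax cost = 5.1% × (1 − 20.7%) = 4.0443%.
Senior notes: weight = 183/839.2864 = 0.2180; after-tax cost = 8.9% × (1 − 20.7%) = 7.0577%.
WACC = 0.5342 × 15.8030% + 0.0857 × 8.4725% + 0.1620 × 4.0443% + 0.2180 × 7.0577% = 11.3628%.

11.36%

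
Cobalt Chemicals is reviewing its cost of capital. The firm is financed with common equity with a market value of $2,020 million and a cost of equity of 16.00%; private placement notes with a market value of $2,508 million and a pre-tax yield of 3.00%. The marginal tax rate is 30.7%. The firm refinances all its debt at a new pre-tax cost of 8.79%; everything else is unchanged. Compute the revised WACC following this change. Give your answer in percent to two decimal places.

After the change:
Total capital V = 2020 + 2508 = 4528.
Equity: weight = 2020/4528 = 0.4461; cost = 16%.
Private placement notes: weight = 2508/4528 = 0.5539; after-tax cost = 8.79% × (1 − 30.7%) = 6.0915%.
WACC = 0.4461 × 16.0000% + 0.5539 × 6.0915% = 10.5118%.

10.51%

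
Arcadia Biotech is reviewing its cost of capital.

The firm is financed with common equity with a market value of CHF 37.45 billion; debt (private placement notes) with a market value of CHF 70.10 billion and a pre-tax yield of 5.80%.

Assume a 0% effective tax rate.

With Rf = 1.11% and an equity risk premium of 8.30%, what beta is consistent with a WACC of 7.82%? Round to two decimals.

Total capital V = 37.45 + 70.1 = 107.55.
Equity weight = 37.45/107.55 = 0.3482.
Private placement notes weight = 70.1/107.55 = 0.6518.
Debt contribution = 0.6518 × 5.8% × (1 − 0%) = 3.7804%.
Required equity contribution = 7.82% − 3.7804% = 4.0396%  ⇒  Re = 11.6011%.
CAPM: 11.6011% = 1.11% + β × 8.3%  ⇒  β = 1.2640.

1.26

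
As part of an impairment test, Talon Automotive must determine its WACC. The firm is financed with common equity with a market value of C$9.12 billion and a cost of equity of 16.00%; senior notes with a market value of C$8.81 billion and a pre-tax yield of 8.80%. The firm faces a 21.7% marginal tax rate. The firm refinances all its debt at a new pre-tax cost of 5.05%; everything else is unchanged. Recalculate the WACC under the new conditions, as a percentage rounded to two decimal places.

After the change:
Total capital V = 9.12 + 8.81 = 17.93.
Equity: weight = 9.12/17.93 = 0.5086; cost = 16%.
Senior notes: weight = 8.81/17.93 = 0.4914; after-tax cost = 5.05% × (1 − 21.7%) = 3.9541%.
WACC = 0.5086 × 16.0000% + 0.4914 × 3.9541% = 10.0812%.

10.08%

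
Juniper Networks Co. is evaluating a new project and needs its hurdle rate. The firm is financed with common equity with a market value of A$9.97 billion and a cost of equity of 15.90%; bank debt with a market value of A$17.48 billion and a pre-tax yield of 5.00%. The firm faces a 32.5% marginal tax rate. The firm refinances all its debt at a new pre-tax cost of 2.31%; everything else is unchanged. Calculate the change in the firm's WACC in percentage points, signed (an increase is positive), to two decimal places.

-1.16 pp

Current WACC:
Total capital V = 9.97 + 17.48 = 27.45.
Equity: weight = 9.97/27.45 = 0.3632; cost = 15.9%.
Bank debt: weight = 17.48/27.45 = 0.6368; after-tax cost = 5% × (1 − 32.5%) = 3.3750%.
WACC = 0.3632 × 15.9000% + 0.6368 × 3.3750% = 7.9242%.
After the change:
Total capital V = 9.97 + 17.48 = 27.45.
Equity: weight = 9.97/27.45 = 0.3632; cost = 15.9%.
Bank debt: weight = 17.48/27.45 = 0.6368; after-tax cost = 2.31% × (1 − 32.5%) = 1.5593%.
WACC = 0.3632 × 15.9000% + 0.6368 × 1.5593% = 6.7679%.
Change in WACC = 6.7679% − 7.9242% = -1.1563 pp.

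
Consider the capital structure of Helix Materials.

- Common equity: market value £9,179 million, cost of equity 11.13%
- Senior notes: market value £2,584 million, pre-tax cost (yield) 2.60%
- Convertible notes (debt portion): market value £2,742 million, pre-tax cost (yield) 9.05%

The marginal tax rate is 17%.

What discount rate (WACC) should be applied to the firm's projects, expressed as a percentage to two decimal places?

8.85%

Total capital V = 9179 + 2584 + 2742 = 14505.
Equity: weight = 9179/14505 = 0.6328; cost = 11.13%.
Senior notes: weight = 2584/14505 = 0.1781; after-tax cost = 2.6% × (1 − 17%) = 2.1580%.
Convertible notes (debt portion): weight = 2742/14505 = 0.1890; after-tax cost = 9.05% × (1 − 17%) = 7.5115%.
WACC = 0.6328 × 11.1300% + 0.1781 × 2.1580% + 0.1890 × 7.5115% = 8.8476%.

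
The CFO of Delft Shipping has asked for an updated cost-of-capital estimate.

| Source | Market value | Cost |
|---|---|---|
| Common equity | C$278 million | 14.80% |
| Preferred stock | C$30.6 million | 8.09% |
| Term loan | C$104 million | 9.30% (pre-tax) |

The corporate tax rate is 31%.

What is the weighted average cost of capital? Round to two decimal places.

12.19%

Total capital V = 278 + 30.6 + 104 = 412.6.
Equity: weight = 278/412.6 = 0.6738; cost = 14.8%.
Preferred: weight = 30.6/412.6 = 0.0742; cost = 8.09%.
Term loan: weight = 104/412.6 = 0.2521; after-tax cost = 9.3% × (1 − 31%) = 6.4170%.
WACC = 0.6738 × 14.8000% + 0.0742 × 8.0900% + 0.2521 × 6.4170% = 12.1893%.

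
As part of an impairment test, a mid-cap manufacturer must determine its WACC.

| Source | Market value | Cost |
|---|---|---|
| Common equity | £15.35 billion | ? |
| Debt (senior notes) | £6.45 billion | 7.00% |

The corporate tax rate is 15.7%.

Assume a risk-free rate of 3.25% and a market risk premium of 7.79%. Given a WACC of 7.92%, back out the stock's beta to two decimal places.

Total capital V = 15.35 + 6.45 = 21.8.
Equity weight = 15.35/21.8 = 0.7041.
Senior notes weight = 6.45/21.8 = 0.2959.
Debt contribution = 0.2959 × 7% × (1 − 15.7%) = 1.7459%.
Required equity contribution = 7.92% − 1.7459% = 6.1741%  ⇒  Re = 8.7684%.
CAPM: 8.7684% = 3.25% + β × 7.79%  ⇒  β = 0.7084.

0.71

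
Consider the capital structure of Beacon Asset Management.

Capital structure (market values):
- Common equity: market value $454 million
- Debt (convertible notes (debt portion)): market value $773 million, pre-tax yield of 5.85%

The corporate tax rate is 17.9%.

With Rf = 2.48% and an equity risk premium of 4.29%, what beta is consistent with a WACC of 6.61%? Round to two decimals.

1.68

Total capital V = 454 + 773 = 1227.
Equity weight = 454/1227 = 0.3700.
Convertible notes (debt portion) weight = 773/1227 = 0.6300.
Debt contribution = 0.6300 × 5.85% × (1 − 17.9%) = 3.0258%.
Required equity contribution = 6.61% − 3.0258% = 3.5842%  ⇒  Re = 9.6869%.
CAPM: 9.6869% = 2.48% + β × 4.29%  ⇒  β = 1.6799.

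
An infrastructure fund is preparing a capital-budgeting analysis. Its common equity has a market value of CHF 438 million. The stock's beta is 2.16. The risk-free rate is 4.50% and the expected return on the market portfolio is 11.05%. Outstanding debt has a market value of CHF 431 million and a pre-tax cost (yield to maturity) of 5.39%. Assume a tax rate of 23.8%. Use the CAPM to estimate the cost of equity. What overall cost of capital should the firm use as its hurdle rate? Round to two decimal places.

11.44%

Market risk premium = 11.05% − 4.5% = 6.55%.
Cost of equity via CAPM: Re = 4.5% + 2.16 × 6.55% = 18.6480%.
Total capital V = 438 + 431 = 869.
Equity: weight = 438/869 = 0.5040; cost = 18.648%.
Debt: weight = 431/869 = 0.4960; after-tax cost = 5.39% × (1 − 23.8%) = 4.1072%.
WACC = 0.5040 × 18.6480% + 0.4960 × 4.1072% = 11.4362%.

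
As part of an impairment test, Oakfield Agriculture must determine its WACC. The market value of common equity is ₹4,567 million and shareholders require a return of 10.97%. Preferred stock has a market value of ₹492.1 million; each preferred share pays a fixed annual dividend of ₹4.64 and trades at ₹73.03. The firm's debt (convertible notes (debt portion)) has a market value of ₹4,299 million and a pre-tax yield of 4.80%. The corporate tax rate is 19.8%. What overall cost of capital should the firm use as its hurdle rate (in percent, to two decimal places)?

7.46%

Cost of preferred: Rp = 4.64 / 73.03 = 6.3536%.
Total capital V = 4567 + 492.1 + 4299 = 9358.1.
Equity: weight = 4567/9358.1 = 0.4880; cost = 10.97%.
Preferred: weight = 492.1/9358.1 = 0.0526; cost = 6.3536%.
Convertible notes (debt portion): weight = 4299/9358.1 = 0.4594; after-tax cost = 4.8% × (1 − 19.8%) = 3.8496%.
WACC = 0.4880 × 10.9700% + 0.0526 × 6.3536% + 0.4594 × 3.8496% = 7.4562%.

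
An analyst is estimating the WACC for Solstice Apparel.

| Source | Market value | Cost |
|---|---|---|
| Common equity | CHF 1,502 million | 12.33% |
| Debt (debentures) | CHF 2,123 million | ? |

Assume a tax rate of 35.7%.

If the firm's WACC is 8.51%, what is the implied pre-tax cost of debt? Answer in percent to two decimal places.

Total capital V = 1502 + 2123 = 3625.
Equity weight = 1502/3625 = 0.4143.
Debentures weight = 2123/3625 = 0.5857.
Equity contribution = 0.4143 × 12.33% = 5.1089%.
Remaining for debt = 8.51% − 5.1089% = 3.4011%.
Rd × (1 − 35.7%) × 0.5857 = 3.4011%  ⇒  Rd = 9.0317%.

9.03%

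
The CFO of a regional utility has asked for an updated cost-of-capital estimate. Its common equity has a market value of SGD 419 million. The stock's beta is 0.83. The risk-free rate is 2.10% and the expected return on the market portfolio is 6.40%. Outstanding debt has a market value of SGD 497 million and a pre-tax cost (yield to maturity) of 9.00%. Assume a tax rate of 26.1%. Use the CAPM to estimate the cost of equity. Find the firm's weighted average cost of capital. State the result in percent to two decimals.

6.20%

Market risk premium = 6.4% − 2.1% = 4.3%.
Cost of equity via CAPM: Re = 2.1% + 0.83 × 4.3% = 5.6690%.
Total capital V = 419 + 497 = 916.
Equity: weight = 419/916 = 0.4574; cost = 5.669%.
Debt: weight = 497/916 = 0.5426; after-tax cost = 9% × (1 − 26.1%) = 6.6510%.
WACC = 0.4574 × 5.6690% + 0.5426 × 6.6510% = 6.2018%.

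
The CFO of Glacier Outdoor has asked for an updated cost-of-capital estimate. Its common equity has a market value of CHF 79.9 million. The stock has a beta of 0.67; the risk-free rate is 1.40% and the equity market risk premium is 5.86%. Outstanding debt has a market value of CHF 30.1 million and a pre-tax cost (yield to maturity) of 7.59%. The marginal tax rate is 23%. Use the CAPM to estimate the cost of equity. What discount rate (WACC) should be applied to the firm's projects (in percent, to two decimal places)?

5.47%

Cost of equity via CAPM: Re = 1.4% + 0.67 × 5.86% = 5.3262%.
Total capital V = 79.9 + 30.1 = 110.
Equity: weight = 79.9/110 = 0.7264; cost = 5.3262%.
Debt: weight = 30.1/110 = 0.2736; after-tax cost = 7.59% × (1 − 23%) = 5.8443%.
WACC = 0.7264 × 5.3262% + 0.2736 × 5.8443% = 5.4680%.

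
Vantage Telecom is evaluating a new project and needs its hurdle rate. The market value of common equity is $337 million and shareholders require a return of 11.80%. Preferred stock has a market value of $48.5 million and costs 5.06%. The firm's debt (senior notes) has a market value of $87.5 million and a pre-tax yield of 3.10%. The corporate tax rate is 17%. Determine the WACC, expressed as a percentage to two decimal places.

9.40%

Total capital V = 337 + 48.5 + 87.5 = 473.
Equity: weight = 337/473 = 0.7125; cost = 11.8%.
Preferred: weight = 48.5/473 = 0.1025; cost = 5.06%.
Senior notes: weight = 87.5/473 = 0.1850; after-tax cost = 3.1% × (1 − 17%) = 2.5730%.
WACC = 0.7125 × 11.8000% + 0.1025 × 5.0600% + 0.1850 × 2.5730% = 9.4020%.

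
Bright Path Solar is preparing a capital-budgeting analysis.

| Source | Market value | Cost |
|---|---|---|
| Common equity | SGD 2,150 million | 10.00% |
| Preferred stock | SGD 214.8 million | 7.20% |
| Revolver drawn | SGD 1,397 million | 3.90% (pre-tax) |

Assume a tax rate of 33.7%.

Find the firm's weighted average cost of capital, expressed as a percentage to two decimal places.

7.09%

Total capital V = 2150 + 214.8 + 1397 = 3761.8.
Equity: weight = 2150/3761.8 = 0.5715; cost = 10%.
Preferred: weight = 214.8/3761.8 = 0.0571; cost = 7.2%.
Revolver drawn: weight = 1397/3761.8 = 0.3714; after-tax cost = 3.9% × (1 − 33.7%) = 2.5857%.
WACC = 0.5715 × 10.0000% + 0.0571 × 7.2000% + 0.3714 × 2.5857% = 7.0867%.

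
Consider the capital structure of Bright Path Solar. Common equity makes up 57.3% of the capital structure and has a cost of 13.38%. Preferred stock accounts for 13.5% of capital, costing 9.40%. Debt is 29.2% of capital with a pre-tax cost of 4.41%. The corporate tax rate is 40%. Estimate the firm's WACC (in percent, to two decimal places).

After-tax cost of debt = 4.41% × (1 − 40%) = 2.6460%.
WACC = 0.573 × 13.3800% + 0.135 × 9.4000% + 0.292 × 2.6460% = 9.7084%.

9.71%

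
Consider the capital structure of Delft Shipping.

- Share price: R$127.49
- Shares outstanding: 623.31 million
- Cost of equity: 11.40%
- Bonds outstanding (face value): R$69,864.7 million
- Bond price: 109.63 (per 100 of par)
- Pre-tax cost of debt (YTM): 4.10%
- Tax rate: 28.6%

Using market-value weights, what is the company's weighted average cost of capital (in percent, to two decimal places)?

7.24%

Market value of equity E = 127.49 × 623.31m = 79465.7919m. Market value of debt D = 69864.7m × 109.63/100 = 76592.67061m.
Total capital V = 79465.7919 + 76592.67061 = 156058.46251.
Equity: weight = 79465.7919/156058.46251 = 0.5092; cost = 11.4%.
Bonds outstanding: weight = 76592.67061/156058.46251 = 0.4908; after-tax cost = 4.1% × (1 − 28.6%) = 2.9274%.
WACC = 0.5092 × 11.4000% + 0.4908 × 2.9274% = 7.2417%.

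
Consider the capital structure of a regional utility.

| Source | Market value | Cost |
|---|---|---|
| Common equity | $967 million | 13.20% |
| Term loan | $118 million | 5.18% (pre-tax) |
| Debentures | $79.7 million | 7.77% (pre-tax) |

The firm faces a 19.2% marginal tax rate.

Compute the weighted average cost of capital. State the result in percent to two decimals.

Total capital V = 967 + 118 + 79.7 = 1164.7.
Equity: weight = 967/1164.7 = 0.8303; cost = 13.2%.
Term loan: weight = 118/1164.7 = 0.1013; after-tax cost = 5.18% × (1 − 19.2%) = 4.1854%.
Debentures: weight = 79.7/1164.7 = 0.0684; after-tax cost = 7.77% × (1 − 19.2%) = 6.2782%.
WACC = 0.8303 × 13.2000% + 0.1013 × 4.1854% + 0.0684 × 6.2782% = 11.8130%.

11.81%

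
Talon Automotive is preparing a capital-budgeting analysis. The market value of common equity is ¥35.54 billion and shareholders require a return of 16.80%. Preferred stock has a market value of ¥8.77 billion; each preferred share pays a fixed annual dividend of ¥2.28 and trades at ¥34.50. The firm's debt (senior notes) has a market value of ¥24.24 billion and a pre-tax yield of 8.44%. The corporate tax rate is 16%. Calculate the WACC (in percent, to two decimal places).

Cost of preferred: Rp = 2.28 / 34.5 = 6.6087%.
Total capital V = 35.54 + 8.77 + 24.24 = 68.55.
Equity: weight = 35.54/68.55 = 0.5185; cost = 16.8%.
Preferred: weight = 8.77/68.55 = 0.1279; cost = 6.6087%.
Senior notes: weight = 24.24/68.55 = 0.3536; after-tax cost = 8.44% × (1 − 16%) = 7.0896%.
WACC = 0.5185 × 16.8000% + 0.1279 × 6.6087% + 0.3536 × 7.0896% = 12.0625%.

12.06%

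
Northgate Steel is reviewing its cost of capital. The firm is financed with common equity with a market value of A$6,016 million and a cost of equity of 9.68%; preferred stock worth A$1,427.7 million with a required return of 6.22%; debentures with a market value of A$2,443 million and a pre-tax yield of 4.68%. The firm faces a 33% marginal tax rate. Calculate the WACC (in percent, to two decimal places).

7.56%

Total capital V = 6016 + 1427.7 + 2443 = 9886.7.
Equity: weight = 6016/9886.7 = 0.6085; cost = 9.68%.
Preferred: weight = 1427.7/9886.7 = 0.1444; cost = 6.22%.
Debentures: weight = 2443/9886.7 = 0.2471; after-tax cost = 4.68% × (1 − 33%) = 3.1356%.
WACC = 0.6085 × 9.6800% + 0.1444 × 6.2200% + 0.2471 × 3.1356% = 7.5632%.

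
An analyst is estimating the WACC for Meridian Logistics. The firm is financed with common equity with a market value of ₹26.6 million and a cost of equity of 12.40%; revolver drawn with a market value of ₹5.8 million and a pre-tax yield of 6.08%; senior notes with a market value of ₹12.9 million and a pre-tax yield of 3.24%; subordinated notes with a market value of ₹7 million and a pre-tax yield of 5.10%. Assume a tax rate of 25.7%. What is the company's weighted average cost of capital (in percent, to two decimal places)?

7.91%

Total capital V = 26.6 + 5.8 + 12.9 + 7 = 52.3.
Equity: weight = 26.6/52.3 = 0.5086; cost = 12.4%.
Revolver drawn: weight = 5.8/52.3 = 0.1109; after-tax cost = 6.08% × (1 − 25.7%) = 4.5174%.
Senior notes: weight = 12.9/52.3 = 0.2467; after-tax cost = 3.24% × (1 − 25.7%) = 2.4073%.
Subordinated notes: weight = 7/52.3 = 0.1338; after-tax cost = 5.1% × (1 − 25.7%) = 3.7893%.
WACC = 0.5086 × 12.4000% + 0.1109 × 4.5174% + 0.2467 × 2.4073% + 0.1338 × 3.7893% = 7.9086%.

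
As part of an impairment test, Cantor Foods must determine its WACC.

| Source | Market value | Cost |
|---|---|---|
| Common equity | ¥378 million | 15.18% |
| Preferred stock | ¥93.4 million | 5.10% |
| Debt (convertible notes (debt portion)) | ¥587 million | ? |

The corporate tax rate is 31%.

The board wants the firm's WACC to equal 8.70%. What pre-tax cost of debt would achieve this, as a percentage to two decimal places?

7.39%

Total capital V = 378 + 93.4 + 587 = 1058.4.
Equity weight = 378/1058.4 = 0.3571.
Preferred weight = 93.4/1058.4 = 0.0882.
Convertible notes (debt portion) weight = 587/1058.4 = 0.5546.
Equity contribution = 0.3571 × 15.18% = 5.4214%.
Preferred contribution = 0.0882 × 5.1% = 0.4501%.
Remaining for debt = 8.7% − 5.8715% = 2.8285%.
Rd × (1 − 31%) × 0.5546 = 2.8285%  ⇒  Rd = 7.3913%.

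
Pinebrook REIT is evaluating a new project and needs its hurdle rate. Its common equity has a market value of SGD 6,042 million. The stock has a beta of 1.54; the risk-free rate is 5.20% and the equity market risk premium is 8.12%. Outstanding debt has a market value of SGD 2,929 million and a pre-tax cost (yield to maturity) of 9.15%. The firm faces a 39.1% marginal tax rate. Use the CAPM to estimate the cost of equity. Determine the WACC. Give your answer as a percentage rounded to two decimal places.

13.74%

Cost of equity via CAPM: Re = 5.2% + 1.54 × 8.12% = 17.7048%.
Total capital V = 6042 + 2929 = 8971.
Equity: weight = 6042/8971 = 0.6735; cost = 17.7048%.
Debt: weight = 2929/8971 = 0.3265; after-tax cost = 9.15% × (1 − 39.1%) = 5.5724%.
WACC = 0.6735 × 17.7048% + 0.3265 × 5.5724% = 13.7436%.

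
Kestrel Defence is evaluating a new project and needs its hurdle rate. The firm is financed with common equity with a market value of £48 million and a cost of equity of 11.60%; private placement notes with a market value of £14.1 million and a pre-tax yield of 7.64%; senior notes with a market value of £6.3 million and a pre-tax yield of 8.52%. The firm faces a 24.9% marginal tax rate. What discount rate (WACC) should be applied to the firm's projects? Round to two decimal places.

Total capital V = 48 + 14.1 + 6.3 = 68.4.
Equity: weight = 48/68.4 = 0.7018; cost = 11.6%.
Private placement notes: weight = 14.1/68.4 = 0.2061; after-tax cost = 7.64% × (1 − 24.9%) = 5.7376%.
Senior notes: weight = 6.3/68.4 = 0.0921; after-tax cost = 8.52% × (1 − 24.9%) = 6.3985%.
WACC = 0.7018 × 11.6000% + 0.2061 × 5.7376% + 0.0921 × 6.3985% = 9.9124%.

9.91%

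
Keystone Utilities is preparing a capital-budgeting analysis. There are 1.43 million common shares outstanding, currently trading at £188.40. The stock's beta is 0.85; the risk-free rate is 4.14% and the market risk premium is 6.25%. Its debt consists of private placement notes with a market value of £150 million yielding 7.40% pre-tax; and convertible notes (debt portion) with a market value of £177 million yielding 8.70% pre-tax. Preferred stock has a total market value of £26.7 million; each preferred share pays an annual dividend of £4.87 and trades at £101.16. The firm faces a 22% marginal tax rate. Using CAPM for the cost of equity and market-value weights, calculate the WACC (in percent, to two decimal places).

7.61%

Cost of equity via CAPM: Re = 4.14% + 0.85 × 6.25% = 9.4525%.
Cost of preferred: Rp = 4.87 / 101.16 = 4.8142%.
Market value of equity E = 188.4 × 1.43m = 269.412m.
Total capital V = 269.412 + 26.7 + 150 + 177 = 623.112.
Equity: weight = 269.412/623.112 = 0.4324; cost = 9.4525%.
Preferred: weight = 26.7/623.112 = 0.0428; cost = 4.8142%.
Private placement notes: weight = 150/623.112 = 0.2407; after-tax cost = 7.4% × (1 − 22%) = 5.7720%.
Convertible notes (debt portion): weight = 177/623.112 = 0.2841; after-tax cost = 8.7% × (1 − 22%) = 6.7860%.
WACC = 0.4324 × 9.4525% + 0.0428 × 4.8142% + 0.2407 × 5.7720% + 0.2841 × 6.7860% = 7.6103%.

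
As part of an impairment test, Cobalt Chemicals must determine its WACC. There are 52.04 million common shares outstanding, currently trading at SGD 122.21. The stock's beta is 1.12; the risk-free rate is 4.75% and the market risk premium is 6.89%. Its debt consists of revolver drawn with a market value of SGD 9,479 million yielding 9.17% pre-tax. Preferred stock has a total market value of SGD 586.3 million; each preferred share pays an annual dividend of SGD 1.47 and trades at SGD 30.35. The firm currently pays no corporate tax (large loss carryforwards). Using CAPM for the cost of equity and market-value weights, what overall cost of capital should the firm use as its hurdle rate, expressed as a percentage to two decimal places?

Cost of equity via CAPM: Re = 4.75% + 1.12 × 6.89% = 12.4668%.
Cost of preferred: Rp = 1.47 / 30.35 = 4.8435%.
Market value of equity E = 122.21 × 52.04m = 6359.8084m.
Total capital V = 6359.8084 + 586.3 + 9479 = 16425.1084.
Equity: weight = 6359.8084/16425.1084 = 0.3872; cost = 12.4668%.
Preferred: weight = 586.3/16425.1084 = 0.0357; cost = 4.8435%.
Revolver drawn: weight = 9479/16425.1084 = 0.5771; after-tax cost = 9.17% × (1 − 0%) = 9.1700%.
WACC = 0.3872 × 12.4668% + 0.0357 × 4.8435% + 0.5771 × 9.1700% = 10.2921%.

10.29%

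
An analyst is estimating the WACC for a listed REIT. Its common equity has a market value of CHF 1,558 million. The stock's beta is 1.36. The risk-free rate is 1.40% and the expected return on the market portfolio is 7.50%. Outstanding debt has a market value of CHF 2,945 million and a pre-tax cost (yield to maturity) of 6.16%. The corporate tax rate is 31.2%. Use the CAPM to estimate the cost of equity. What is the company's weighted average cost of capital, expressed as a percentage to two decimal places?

6.13%

Market risk premium = 7.5% − 1.4% = 6.1%.
Cost of equity via CAPM: Re = 1.4% + 1.36 × 6.1% = 9.6960%.
Total capital V = 1558 + 2945 = 4503.
Equity: weight = 1558/4503 = 0.3460; cost = 9.696%.
Debt: weight = 2945/4503 = 0.6540; after-tax cost = 6.16% × (1 − 31.2%) = 4.2381%.
WACC = 0.3460 × 9.6960% + 0.6540 × 4.2381% = 6.1265%.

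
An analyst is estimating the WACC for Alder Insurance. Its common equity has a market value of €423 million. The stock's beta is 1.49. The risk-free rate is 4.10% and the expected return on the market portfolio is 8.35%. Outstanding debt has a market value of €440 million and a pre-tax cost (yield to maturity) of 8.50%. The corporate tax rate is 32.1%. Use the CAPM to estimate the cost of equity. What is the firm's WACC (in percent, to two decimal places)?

Market risk premium = 8.35% − 4.1% = 4.25%.
Cost of equity via CAPM: Re = 4.1% + 1.49 × 4.25% = 10.4325%.
Total capital V = 423 + 440 = 863.
Equity: weight = 423/863 = 0.4902; cost = 10.4325%.
Debt: weight = 440/863 = 0.5098; after-tax cost = 8.5% × (1 − 32.1%) = 5.7715%.
WACC = 0.4902 × 10.4325% + 0.5098 × 5.7715% = 8.0561%.

8.06%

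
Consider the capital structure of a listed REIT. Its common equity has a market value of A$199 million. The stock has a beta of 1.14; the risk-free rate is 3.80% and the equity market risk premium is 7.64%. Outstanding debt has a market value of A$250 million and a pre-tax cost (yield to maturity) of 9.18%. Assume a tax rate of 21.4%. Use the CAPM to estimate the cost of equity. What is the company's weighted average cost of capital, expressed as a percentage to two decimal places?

9.56%

Cost of equity via CAPM: Re = 3.8% + 1.14 × 7.64% = 12.5096%.
Total capital V = 199 + 250 = 449.
Equity: weight = 199/449 = 0.4432; cost = 12.5096%.
Debt: weight = 250/449 = 0.5568; after-tax cost = 9.18% × (1 − 21.4%) = 7.2155%.
WACC = 0.4432 × 12.5096% + 0.5568 × 7.2155% = 9.5619%.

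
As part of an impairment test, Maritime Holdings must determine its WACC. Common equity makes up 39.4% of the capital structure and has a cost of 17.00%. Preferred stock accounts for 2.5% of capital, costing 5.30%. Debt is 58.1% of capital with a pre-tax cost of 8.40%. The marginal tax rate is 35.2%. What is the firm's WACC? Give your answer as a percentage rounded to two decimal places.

After-tax cost of debt = 8.4% × (1 − 35.2%) = 5.4432%.
WACC = 0.394 × 17.0000% + 0.025 × 5.3000% + 0.581 × 5.4432% = 9.9930%.

9.99%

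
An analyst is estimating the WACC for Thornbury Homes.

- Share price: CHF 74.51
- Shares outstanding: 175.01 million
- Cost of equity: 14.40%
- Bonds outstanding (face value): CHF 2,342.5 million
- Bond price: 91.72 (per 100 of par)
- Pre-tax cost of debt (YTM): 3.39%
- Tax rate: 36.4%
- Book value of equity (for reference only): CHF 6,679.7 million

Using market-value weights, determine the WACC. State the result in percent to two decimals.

Market value of equity E = 74.51 × 175.01m = 13039.9951m. Market value of debt D = 2342.5m × 91.72/100 = 2148.541m.
Total capital V = 13039.9951 + 2148.541 = 15188.5361.
Equity: weight = 13039.9951/15188.5361 = 0.8585; cost = 14.4%.
Bonds outstanding: weight = 2148.541/15188.5361 = 0.1415; after-tax cost = 3.39% × (1 − 36.4%) = 2.1560%.
WACC = 0.8585 × 14.4000% + 0.1415 × 2.1560% = 12.6680%.

12.67%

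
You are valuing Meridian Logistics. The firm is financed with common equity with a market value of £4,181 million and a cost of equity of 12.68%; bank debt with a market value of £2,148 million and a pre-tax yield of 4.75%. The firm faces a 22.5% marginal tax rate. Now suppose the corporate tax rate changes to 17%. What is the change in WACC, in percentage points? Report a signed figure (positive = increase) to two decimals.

Current WACC:
Total capital V = 4181 + 2148 = 6329.
Equity: weight = 4181/6329 = 0.6606; cost = 12.68%.
Bank debt: weight = 2148/6329 = 0.3394; after-tax cost = 4.75% × (1 − 22.5%) = 3.6812%.
WACC = 0.6606 × 12.6800% + 0.3394 × 3.6812% = 9.6259%.
After the change:
Total capital V = 4181 + 2148 = 6329.
Equity: weight = 4181/6329 = 0.6606; cost = 12.68%.
Bank debt: weight = 2148/6329 = 0.3394; after-tax cost = 4.75% × (1 − 17%) = 3.9425%.
WACC = 0.6606 × 12.6800% + 0.3394 × 3.9425% = 9.7146%.
Change in WACC = 9.7146% − 9.6259% = 0.0887 pp.

+0.09 pp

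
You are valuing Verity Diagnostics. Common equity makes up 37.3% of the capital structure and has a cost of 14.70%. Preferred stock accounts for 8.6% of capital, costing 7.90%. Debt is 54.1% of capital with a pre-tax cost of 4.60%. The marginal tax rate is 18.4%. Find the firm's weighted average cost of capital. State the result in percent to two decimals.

8.19%

After-tax cost of debt = 4.6% × (1 − 18.4%) = 3.7536%.
WACC = 0.373 × 14.7000% + 0.086 × 7.9000% + 0.541 × 3.7536% = 8.1932%.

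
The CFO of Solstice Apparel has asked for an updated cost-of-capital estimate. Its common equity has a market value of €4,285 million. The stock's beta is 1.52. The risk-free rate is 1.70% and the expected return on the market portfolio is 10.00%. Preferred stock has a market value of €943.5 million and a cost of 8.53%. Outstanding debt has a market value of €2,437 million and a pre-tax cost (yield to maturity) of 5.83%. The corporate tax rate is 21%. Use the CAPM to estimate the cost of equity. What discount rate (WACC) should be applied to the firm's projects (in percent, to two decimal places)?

10.52%

Market risk premium = 10.0% − 1.7% = 8.3%.
Cost of equity via CAPM: Re = 1.7% + 1.52 × 8.3% = 14.3160%.
Total capital V = 4285 + 943.5 + 2437 = 7665.5.
Equity: weight = 4285/7665.5 = 0.5590; cost = 14.316%.
Preferred: weight = 943.5/7665.5 = 0.1231; cost = 8.53%.
Debt: weight = 2437/7665.5 = 0.3179; after-tax cost = 5.83% × (1 − 21%) = 4.6057%.
WACC = 0.5590 × 14.3160% + 0.1231 × 8.5300% + 0.3179 × 4.6057% = 10.5168%.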